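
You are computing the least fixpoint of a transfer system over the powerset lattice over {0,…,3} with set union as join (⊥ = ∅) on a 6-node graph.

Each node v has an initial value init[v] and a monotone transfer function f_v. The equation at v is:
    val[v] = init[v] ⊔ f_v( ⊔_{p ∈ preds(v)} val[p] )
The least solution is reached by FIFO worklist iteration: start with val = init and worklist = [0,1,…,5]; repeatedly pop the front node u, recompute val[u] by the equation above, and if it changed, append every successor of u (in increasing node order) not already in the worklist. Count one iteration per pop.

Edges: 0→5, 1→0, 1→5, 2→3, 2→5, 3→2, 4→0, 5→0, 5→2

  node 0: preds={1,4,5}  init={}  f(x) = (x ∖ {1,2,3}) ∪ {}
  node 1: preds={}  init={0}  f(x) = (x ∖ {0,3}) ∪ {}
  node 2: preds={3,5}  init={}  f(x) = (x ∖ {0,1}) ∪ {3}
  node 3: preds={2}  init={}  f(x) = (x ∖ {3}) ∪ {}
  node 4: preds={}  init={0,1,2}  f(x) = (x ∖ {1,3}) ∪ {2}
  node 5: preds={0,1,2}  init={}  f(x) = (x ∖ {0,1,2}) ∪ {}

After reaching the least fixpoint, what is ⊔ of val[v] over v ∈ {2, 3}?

Worklist (8 pops):
  #1 pop 0: in={0,1,2} → {0} (was {}); enqueue []
  #2 pop 1: in={} → {0} (no change)
  #3 pop 2: in={} → {3} (was {}); enqueue []
  #4 pop 3: in={3} → {} (no change)
  #5 pop 4: in={} → {0,1,2} (no change)
  #6 pop 5: in={0,3} → {3} (was {}); enqueue [0,2]
  #7 pop 0: in={0,1,2,3} → {0} (no change)
  #8 pop 2: in={3} → {3} (no change)

Fixpoint:
  val[0] = {0}
  val[1] = {0}
  val[2] = {3}
  val[3] = {}
  val[4] = {0,1,2}
  val[5] = {3}

{3}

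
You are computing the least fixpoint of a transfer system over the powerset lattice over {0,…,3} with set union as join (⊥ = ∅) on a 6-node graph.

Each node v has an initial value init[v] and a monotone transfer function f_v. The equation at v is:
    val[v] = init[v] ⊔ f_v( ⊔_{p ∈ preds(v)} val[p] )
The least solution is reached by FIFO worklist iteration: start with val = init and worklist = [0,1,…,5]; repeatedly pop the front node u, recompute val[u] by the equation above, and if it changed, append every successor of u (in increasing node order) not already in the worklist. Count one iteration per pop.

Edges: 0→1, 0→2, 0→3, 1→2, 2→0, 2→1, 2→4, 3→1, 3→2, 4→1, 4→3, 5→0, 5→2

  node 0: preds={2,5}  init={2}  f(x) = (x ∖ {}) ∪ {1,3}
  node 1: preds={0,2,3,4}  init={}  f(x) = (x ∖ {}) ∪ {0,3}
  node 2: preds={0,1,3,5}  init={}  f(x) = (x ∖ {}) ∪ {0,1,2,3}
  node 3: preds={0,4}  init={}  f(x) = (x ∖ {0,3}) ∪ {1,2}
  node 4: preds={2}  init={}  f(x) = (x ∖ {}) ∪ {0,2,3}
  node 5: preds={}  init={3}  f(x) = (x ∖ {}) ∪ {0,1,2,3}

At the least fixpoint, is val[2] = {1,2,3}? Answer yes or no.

no

Iteration log — 10 steps:
  step 1. node 0  ⊔preds={3}  new={1,2,3}  old={2}  +wl: 
  step 2. node 1  ⊔preds={1,2,3}  new={0,1,2,3}  old={}  +wl: 
  step 3. node 2  ⊔preds={0,1,2,3}  new={0,1,2,3}  old={}  +wl: 0,1
  step 4. node 3  ⊔preds={1,2,3}  new={1,2}  old={}  +wl: 2
  step 5. node 4  ⊔preds={0,1,2,3}  new={0,1,2,3}  old={}  +wl: 3
  step 6. node 5  ⊔preds={}  new={0,1,2,3}  old={3}  +wl: 
  step 7. node 0  ⊔preds={0,1,2,3}  new={0,1,2,3}  old={1,2,3}  +wl: 
  step 8. node 1  ⊔preds={0,1,2,3}  new={0,1,2,3}  stable
  step 9. node 2  ⊔preds={0,1,2,3}  new={0,1,2,3}  stable
  step 10. node 3  ⊔preds={0,1,2,3}  new={1,2}  stable

Least fixpoint reached:
  node 0: {0,1,2,3}
  node 1: {0,1,2,3}
  node 2: {0,1,2,3}
  node 3: {1,2}
  node 4: {0,1,2,3}
  node 5: {0,1,2,3}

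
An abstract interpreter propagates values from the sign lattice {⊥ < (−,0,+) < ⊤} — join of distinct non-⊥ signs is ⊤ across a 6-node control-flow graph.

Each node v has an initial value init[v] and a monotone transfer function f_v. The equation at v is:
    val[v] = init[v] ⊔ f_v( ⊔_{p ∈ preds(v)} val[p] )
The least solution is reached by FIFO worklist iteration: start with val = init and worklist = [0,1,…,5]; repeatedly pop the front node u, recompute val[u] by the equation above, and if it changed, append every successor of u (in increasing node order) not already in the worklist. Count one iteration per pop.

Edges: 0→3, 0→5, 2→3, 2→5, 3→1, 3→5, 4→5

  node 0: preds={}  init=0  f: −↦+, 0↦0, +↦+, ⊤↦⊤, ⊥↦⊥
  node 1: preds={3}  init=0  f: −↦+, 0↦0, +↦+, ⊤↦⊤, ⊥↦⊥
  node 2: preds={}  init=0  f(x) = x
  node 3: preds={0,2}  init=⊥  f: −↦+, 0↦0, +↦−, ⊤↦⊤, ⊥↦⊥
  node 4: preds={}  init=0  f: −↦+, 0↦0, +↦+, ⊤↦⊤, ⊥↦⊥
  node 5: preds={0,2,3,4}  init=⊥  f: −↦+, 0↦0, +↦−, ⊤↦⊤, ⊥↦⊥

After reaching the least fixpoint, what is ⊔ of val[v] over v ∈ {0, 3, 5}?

Worklist (7 pops):
  #1 pop 0: in=⊥ → 0 (no change)
  #2 pop 1: in=⊥ → 0 (no change)
  #3 pop 2: in=⊥ → 0 (no change)
  #4 pop 3: in=0 → 0 (was ⊥); enqueue [1]
  #5 pop 4: in=⊥ → 0 (no change)
  #6 pop 5: in=0 → 0 (was ⊥); enqueue []
  #7 pop 1: in=0 → 0 (no change)

Fixpoint:
  val[0] = 0
  val[1] = 0
  val[2] = 0
  val[3] = 0
  val[4] = 0
  val[5] = 0

0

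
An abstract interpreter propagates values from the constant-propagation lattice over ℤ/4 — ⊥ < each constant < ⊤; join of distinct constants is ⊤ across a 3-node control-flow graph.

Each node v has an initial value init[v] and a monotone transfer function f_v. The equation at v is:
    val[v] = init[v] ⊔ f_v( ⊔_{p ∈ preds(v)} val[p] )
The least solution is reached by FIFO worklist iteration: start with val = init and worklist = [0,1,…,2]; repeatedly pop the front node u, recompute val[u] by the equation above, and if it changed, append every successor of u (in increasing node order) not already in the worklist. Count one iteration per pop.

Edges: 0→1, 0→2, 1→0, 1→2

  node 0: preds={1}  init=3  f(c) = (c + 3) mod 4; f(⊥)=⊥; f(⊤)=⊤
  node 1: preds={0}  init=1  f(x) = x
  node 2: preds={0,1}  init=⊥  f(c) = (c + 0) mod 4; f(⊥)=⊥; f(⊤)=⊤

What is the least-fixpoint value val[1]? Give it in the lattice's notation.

Iteration log — 4 steps:
  step 1. node 0  ⊔preds=1  new=⊤  old=3  +wl: 
  step 2. node 1  ⊔preds=⊤  new=⊤  old=1  +wl: 0
  step 3. node 2  ⊔preds=⊤  new=⊤  old=⊥  +wl: 
  step 4. node 0  ⊔preds=⊤  new=⊤  stable

Least fixpoint reached:
  node 0: ⊤
  node 1: ⊤
  node 2: ⊤

⊤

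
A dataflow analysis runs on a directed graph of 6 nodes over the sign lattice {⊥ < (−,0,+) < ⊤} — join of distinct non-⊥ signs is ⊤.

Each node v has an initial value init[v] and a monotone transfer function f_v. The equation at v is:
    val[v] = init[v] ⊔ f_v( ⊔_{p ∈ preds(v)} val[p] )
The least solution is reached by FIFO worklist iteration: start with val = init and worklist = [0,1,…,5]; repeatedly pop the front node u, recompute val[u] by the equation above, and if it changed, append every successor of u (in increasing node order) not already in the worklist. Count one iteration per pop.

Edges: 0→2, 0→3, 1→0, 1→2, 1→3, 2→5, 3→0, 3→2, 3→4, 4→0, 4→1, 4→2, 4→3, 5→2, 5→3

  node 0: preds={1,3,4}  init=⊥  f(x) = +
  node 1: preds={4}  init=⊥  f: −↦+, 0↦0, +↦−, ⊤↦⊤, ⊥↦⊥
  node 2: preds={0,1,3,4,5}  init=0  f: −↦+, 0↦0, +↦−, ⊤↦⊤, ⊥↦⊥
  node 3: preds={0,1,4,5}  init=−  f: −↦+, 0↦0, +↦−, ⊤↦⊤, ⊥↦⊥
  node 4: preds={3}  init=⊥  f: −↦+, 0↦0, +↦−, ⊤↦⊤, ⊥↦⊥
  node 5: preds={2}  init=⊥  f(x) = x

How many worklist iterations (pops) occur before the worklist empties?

Iteration log — 18 steps:
  step 1. node 0  ⊔preds=−  new=+  old=⊥  +wl: 
  step 2. node 1  ⊔preds=⊥  new=⊥  stable
  step 3. node 2  ⊔preds=⊤  new=⊤  old=0  +wl: 
  step 4. node 3  ⊔preds=+  new=−  stable
  step 5. node 4  ⊔preds=−  new=+  old=⊥  +wl: 0,1,2,3
  step 6. node 5  ⊔preds=⊤  new=⊤  old=⊥  +wl: 
  step 7. node 0  ⊔preds=⊤  new=+  stable
  step 8. node 1  ⊔preds=+  new=−  old=⊥  +wl: 0
  step 9. node 2  ⊔preds=⊤  new=⊤  stable
  step 10. node 3  ⊔preds=⊤  new=⊤  old=−  +wl: 2,4
  step 11. node 0  ⊔preds=⊤  new=+  stable
  step 12. node 2  ⊔preds=⊤  new=⊤  stable
  step 13. node 4  ⊔preds=⊤  new=⊤  old=+  +wl: 0,1,2,3
  step 14. node 0  ⊔preds=⊤  new=+  stable
  step 15. node 1  ⊔preds=⊤  new=⊤  old=−  +wl: 0
  step 16. node 2  ⊔preds=⊤  new=⊤  stable
  step 17. node 3  ⊔preds=⊤  new=⊤  stable
  step 18. node 0  ⊔preds=⊤  new=+  stable

Least fixpoint reached:
  node 0: +
  node 1: ⊤
  node 2: ⊤
  node 3: ⊤
  node 4: ⊤
  node 5: ⊤

18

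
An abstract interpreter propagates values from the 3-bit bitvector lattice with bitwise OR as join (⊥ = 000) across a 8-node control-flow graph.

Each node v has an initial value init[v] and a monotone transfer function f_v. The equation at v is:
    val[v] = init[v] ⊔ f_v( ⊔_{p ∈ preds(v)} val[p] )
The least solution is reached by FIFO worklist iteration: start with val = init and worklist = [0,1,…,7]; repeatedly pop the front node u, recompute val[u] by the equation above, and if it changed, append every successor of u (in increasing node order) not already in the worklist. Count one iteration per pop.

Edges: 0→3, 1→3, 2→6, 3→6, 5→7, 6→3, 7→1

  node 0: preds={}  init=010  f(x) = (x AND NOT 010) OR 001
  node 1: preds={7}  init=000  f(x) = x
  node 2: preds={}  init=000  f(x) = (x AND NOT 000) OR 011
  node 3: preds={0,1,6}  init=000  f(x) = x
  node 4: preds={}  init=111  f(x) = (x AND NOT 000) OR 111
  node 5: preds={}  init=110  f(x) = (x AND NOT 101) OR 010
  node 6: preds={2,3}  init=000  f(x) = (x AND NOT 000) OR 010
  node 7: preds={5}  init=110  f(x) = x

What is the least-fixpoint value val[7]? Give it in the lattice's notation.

Worklist (9 pops):
  #1 pop 0: in=000 → 011 (was 010); enqueue []
  #2 pop 1: in=110 → 110 (was 000); enqueue []
  #3 pop 2: in=000 → 011 (was 000); enqueue []
  #4 pop 3: in=111 → 111 (was 000); enqueue []
  #5 pop 4: in=000 → 111 (no change)
  #6 pop 5: in=000 → 110 (no change)
  #7 pop 6: in=111 → 111 (was 000); enqueue [3]
  #8 pop 7: in=110 → 110 (no change)
  #9 pop 3: in=111 → 111 (no change)

Fixpoint:
  val[0] = 011
  val[1] = 110
  val[2] = 011
  val[3] = 111
  val[4] = 111
  val[5] = 110
  val[6] = 111
  val[7] = 110

110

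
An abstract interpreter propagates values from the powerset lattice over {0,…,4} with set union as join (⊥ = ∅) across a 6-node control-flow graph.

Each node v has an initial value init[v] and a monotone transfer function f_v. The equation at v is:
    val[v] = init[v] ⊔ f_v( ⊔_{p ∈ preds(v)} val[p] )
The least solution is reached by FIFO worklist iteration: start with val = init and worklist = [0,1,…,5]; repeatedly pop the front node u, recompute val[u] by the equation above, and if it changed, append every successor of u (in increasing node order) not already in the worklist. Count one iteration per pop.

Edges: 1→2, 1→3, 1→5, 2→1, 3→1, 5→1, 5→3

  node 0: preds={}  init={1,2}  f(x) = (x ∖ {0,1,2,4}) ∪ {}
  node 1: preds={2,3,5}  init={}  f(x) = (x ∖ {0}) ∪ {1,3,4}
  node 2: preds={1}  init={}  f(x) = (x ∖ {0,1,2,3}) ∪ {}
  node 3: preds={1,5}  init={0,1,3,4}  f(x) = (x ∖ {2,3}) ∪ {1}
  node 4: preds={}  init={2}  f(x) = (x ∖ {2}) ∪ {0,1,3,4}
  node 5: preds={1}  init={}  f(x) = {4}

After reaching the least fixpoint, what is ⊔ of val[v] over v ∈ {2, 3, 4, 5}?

Trace (8 dequeues):
  [1] u=0 | in {} | out {1,2} | ==
  [2] u=1 | in {0,1,3,4} | out {1,3,4} | prev {} | push {}
  [3] u=2 | in {1,3,4} | out {4} | prev {} | push {1}
  [4] u=3 | in {1,3,4} | out {0,1,3,4} | ==
  [5] u=4 | in {} | out {0,1,2,3,4} | prev {2} | push {}
  [6] u=5 | in {1,3,4} | out {4} | prev {} | push {3}
  [7] u=1 | in {0,1,3,4} | out {1,3,4} | ==
  [8] u=3 | in {1,3,4} | out {0,1,3,4} | ==

Converged values:
  [0] {1,2}
  [1] {1,3,4}
  [2] {4}
  [3] {0,1,3,4}
  [4] {0,1,2,3,4}
  [5] {4}

{0,1,2,3,4}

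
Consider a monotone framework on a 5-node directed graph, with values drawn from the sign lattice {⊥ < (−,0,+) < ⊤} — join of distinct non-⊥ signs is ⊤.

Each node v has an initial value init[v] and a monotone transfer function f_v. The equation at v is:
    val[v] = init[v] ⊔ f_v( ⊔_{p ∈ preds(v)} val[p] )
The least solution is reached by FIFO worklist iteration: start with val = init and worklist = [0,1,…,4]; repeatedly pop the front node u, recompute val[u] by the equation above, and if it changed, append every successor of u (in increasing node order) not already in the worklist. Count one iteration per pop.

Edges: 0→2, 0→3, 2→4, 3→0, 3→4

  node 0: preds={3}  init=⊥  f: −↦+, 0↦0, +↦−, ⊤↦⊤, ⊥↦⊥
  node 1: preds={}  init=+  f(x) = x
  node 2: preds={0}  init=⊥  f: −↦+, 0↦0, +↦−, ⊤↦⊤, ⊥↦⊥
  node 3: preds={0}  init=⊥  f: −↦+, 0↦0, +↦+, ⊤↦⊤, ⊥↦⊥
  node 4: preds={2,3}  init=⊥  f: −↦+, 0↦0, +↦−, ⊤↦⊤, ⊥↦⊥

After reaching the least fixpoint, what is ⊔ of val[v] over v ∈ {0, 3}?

⊥

Iteration log — 5 steps:
  step 1. node 0  ⊔preds=⊥  new=⊥  stable
  step 2. node 1  ⊔preds=⊥  new=+  stable
  step 3. node 2  ⊔preds=⊥  new=⊥  stable
  step 4. node 3  ⊔preds=⊥  new=⊥  stable
  step 5. node 4  ⊔preds=⊥  new=⊥  stable

Least fixpoint reached:
  node 0: ⊥
  node 1: +
  node 2: ⊥
  node 3: ⊥
  node 4: ⊥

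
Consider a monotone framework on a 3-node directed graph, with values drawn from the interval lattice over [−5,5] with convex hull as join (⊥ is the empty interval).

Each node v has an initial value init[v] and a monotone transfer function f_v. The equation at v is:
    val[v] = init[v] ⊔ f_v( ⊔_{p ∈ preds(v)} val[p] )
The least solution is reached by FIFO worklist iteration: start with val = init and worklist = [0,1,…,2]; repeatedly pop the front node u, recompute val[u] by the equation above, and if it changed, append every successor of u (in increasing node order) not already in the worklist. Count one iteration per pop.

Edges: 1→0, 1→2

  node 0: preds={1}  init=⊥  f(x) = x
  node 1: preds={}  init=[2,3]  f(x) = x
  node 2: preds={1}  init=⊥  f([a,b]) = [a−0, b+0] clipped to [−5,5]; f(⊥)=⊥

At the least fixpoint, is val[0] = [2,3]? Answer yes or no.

yes

Trace (3 dequeues):
  [1] u=0 | in [2,3] | out [2,3] | prev ⊥ | push {}
  [2] u=1 | in ⊥ | out [2,3] | ==
  [3] u=2 | in [2,3] | out [2,3] | prev ⊥ | push {}

Converged values:
  [0] [2,3]
  [1] [2,3]
  [2] [2,3]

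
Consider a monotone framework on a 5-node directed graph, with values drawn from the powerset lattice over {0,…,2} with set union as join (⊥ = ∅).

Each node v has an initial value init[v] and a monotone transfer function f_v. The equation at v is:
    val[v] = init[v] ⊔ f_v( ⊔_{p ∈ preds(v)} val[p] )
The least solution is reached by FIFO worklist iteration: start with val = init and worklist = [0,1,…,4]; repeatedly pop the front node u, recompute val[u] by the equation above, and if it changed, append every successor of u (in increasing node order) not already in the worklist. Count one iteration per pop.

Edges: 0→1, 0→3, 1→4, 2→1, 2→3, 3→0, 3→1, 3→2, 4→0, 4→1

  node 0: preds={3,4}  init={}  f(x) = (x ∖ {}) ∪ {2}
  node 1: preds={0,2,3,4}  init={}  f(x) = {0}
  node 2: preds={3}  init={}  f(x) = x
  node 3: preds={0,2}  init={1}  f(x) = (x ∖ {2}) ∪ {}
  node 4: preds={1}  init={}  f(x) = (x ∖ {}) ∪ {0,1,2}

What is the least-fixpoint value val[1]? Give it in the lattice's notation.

{0}

Worklist (14 pops):
  #1 pop 0: in={1} → {1,2} (was {}); enqueue []
  #2 pop 1: in={1,2} → {0} (was {}); enqueue []
  #3 pop 2: in={1} → {1} (was {}); enqueue [1]
  #4 pop 3: in={1,2} → {1} (no change)
  #5 pop 4: in={0} → {0,1,2} (was {}); enqueue [0]
  #6 pop 1: in={0,1,2} → {0} (no change)
  #7 pop 0: in={0,1,2} → {0,1,2} (was {1,2}); enqueue [1,3]
  #8 pop 1: in={0,1,2} → {0} (no change)
  #9 pop 3: in={0,1,2} → {0,1} (was {1}); enqueue [0,1,2]
  #10 pop 0: in={0,1,2} → {0,1,2} (no change)
  #11 pop 1: in={0,1,2} → {0} (no change)
  #12 pop 2: in={0,1} → {0,1} (was {1}); enqueue [1,3]
  #13 pop 1: in={0,1,2} → {0} (no change)
  #14 pop 3: in={0,1,2} → {0,1} (no change)

Fixpoint:
  val[0] = {0,1,2}
  val[1] = {0}
  val[2] = {0,1}
  val[3] = {0,1}
  val[4] = {0,1,2}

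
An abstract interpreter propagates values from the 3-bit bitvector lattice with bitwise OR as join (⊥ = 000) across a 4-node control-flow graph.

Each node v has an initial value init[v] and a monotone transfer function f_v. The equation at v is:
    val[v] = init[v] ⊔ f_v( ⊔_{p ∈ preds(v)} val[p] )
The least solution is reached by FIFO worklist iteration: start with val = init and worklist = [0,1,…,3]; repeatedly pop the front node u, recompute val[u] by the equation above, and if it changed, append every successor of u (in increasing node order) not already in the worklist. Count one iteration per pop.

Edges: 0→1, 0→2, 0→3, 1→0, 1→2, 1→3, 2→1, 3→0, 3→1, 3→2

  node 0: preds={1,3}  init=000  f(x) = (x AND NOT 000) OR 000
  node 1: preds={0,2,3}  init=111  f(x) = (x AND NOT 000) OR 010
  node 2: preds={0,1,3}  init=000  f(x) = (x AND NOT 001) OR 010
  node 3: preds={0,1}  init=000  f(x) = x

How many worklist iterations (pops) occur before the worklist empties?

Trace (7 dequeues):
  [1] u=0 | in 111 | out 111 | prev 000 | push {}
  [2] u=1 | in 111 | out 111 | ==
  [3] u=2 | in 111 | out 110 | prev 000 | push {1}
  [4] u=3 | in 111 | out 111 | prev 000 | push {0,2}
  [5] u=1 | in 111 | out 111 | ==
  [6] u=0 | in 111 | out 111 | ==
  [7] u=2 | in 111 | out 110 | ==

Converged values:
  [0] 111
  [1] 111
  [2] 110
  [3] 111

7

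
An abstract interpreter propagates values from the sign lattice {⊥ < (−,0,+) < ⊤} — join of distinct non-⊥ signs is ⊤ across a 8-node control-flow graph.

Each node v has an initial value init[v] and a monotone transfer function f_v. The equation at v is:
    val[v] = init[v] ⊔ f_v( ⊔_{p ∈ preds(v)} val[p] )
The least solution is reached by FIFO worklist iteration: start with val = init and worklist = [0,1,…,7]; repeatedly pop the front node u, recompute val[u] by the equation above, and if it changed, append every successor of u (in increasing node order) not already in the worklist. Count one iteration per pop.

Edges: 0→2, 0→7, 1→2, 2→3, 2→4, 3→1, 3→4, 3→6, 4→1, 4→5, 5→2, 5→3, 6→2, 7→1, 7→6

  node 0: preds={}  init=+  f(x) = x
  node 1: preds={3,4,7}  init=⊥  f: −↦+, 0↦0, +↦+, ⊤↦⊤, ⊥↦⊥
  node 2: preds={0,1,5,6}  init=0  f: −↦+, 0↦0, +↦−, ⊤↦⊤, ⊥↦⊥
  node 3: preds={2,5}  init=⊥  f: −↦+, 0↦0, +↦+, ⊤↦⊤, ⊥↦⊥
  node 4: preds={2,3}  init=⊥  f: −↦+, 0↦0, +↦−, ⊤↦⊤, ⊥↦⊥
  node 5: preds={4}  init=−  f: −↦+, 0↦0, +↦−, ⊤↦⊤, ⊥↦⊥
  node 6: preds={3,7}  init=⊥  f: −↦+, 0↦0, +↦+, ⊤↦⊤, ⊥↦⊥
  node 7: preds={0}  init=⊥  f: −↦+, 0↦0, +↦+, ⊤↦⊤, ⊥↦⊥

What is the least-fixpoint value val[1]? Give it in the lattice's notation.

Trace (12 dequeues):
  [1] u=0 | in ⊥ | out + | ==
  [2] u=1 | in ⊥ | out ⊥ | ==
  [3] u=2 | in ⊤ | out ⊤ | prev 0 | push {}
  [4] u=3 | in ⊤ | out ⊤ | prev ⊥ | push {1}
  [5] u=4 | in ⊤ | out ⊤ | prev ⊥ | push {}
  [6] u=5 | in ⊤ | out ⊤ | prev − | push {2,3}
  [7] u=6 | in ⊤ | out ⊤ | prev ⊥ | push {}
  [8] u=7 | in + | out + | prev ⊥ | push {6}
  [9] u=1 | in ⊤ | out ⊤ | prev ⊥ | push {}
  [10] u=2 | in ⊤ | out ⊤ | ==
  [11] u=3 | in ⊤ | out ⊤ | ==
  [12] u=6 | in ⊤ | out ⊤ | ==

Converged values:
  [0] +
  [1] ⊤
  [2] ⊤
  [3] ⊤
  [4] ⊤
  [5] ⊤
  [6] ⊤
  [7] +

⊤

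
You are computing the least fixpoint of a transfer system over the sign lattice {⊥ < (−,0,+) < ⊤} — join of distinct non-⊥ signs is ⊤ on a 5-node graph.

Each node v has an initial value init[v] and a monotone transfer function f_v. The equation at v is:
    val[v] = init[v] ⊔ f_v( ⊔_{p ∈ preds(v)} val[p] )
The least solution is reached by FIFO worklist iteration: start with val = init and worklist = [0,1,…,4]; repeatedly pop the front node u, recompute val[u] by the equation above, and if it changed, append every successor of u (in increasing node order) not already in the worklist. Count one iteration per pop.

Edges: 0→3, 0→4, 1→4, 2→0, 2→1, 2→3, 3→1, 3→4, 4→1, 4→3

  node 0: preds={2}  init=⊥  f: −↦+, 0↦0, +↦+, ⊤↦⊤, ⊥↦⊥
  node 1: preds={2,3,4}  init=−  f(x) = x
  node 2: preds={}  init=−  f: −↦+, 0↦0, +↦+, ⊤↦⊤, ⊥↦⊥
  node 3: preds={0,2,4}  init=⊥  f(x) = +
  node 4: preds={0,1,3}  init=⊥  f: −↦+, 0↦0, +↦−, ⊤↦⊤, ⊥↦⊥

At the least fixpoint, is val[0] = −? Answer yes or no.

no

Iteration log — 8 steps:
  step 1. node 0  ⊔preds=−  new=+  old=⊥  +wl: 
  step 2. node 1  ⊔preds=−  new=−  stable
  step 3. node 2  ⊔preds=⊥  new=−  stable
  step 4. node 3  ⊔preds=⊤  new=+  old=⊥  +wl: 1
  step 5. node 4  ⊔preds=⊤  new=⊤  old=⊥  +wl: 3
  step 6. node 1  ⊔preds=⊤  new=⊤  old=−  +wl: 4
  step 7. node 3  ⊔preds=⊤  new=+  stable
  step 8. node 4  ⊔preds=⊤  new=⊤  stable

Least fixpoint reached:
  node 0: +
  node 1: ⊤
  node 2: −
  node 3: +
  node 4: ⊤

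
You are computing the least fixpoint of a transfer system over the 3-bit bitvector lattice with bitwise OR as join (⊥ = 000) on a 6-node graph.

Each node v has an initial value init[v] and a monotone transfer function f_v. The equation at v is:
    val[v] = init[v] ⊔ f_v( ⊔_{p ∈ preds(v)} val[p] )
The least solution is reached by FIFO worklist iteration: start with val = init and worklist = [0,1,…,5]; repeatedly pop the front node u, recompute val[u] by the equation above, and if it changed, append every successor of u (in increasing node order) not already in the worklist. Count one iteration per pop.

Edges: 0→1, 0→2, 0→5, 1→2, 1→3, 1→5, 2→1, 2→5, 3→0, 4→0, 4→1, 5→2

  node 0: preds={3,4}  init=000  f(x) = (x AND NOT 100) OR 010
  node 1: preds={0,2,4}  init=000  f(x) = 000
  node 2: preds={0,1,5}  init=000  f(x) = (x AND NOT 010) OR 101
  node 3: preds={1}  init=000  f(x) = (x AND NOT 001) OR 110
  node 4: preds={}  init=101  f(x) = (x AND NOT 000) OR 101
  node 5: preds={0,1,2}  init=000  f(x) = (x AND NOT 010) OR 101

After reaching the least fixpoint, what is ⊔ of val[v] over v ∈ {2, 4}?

101

Worklist (9 pops):
  #1 pop 0: in=101 → 011 (was 000); enqueue []
  #2 pop 1: in=111 → 000 (no change)
  #3 pop 2: in=011 → 101 (was 000); enqueue [1]
  #4 pop 3: in=000 → 110 (was 000); enqueue [0]
  #5 pop 4: in=000 → 101 (no change)
  #6 pop 5: in=111 → 101 (was 000); enqueue [2]
  #7 pop 1: in=111 → 000 (no change)
  #8 pop 0: in=111 → 011 (no change)
  #9 pop 2: in=111 → 101 (no change)

Fixpoint:
  val[0] = 011
  val[1] = 000
  val[2] = 101
  val[3] = 110
  val[4] = 101
  val[5] = 101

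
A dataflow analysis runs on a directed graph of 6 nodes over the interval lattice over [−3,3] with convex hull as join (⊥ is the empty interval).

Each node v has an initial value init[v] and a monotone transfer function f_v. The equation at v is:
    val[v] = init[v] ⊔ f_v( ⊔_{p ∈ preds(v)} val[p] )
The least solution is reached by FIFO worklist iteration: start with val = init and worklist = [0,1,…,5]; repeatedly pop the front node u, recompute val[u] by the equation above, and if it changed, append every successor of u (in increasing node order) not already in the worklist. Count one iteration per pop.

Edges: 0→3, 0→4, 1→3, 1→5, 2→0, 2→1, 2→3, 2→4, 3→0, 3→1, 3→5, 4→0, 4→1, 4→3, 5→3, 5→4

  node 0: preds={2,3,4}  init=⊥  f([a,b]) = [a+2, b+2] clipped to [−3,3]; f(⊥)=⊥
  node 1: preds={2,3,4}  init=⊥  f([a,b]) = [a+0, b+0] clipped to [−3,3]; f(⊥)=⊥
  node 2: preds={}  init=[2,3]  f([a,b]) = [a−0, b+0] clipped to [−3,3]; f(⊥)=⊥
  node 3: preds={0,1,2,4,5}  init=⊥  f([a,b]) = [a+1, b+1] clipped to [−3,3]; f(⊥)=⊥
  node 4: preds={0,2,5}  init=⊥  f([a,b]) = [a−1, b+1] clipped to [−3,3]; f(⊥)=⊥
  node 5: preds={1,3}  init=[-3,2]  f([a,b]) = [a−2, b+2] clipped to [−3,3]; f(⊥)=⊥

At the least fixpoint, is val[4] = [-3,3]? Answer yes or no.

yes

Trace (11 dequeues):
  [1] u=0 | in [2,3] | out [3,3] | prev ⊥ | push {}
  [2] u=1 | in [2,3] | out [2,3] | prev ⊥ | push {}
  [3] u=2 | in ⊥ | out [2,3] | ==
  [4] u=3 | in [-3,3] | out [-2,3] | prev ⊥ | push {0,1}
  [5] u=4 | in [-3,3] | out [-3,3] | prev ⊥ | push {3}
  [6] u=5 | in [-2,3] | out [-3,3] | prev [-3,2] | push {4}
  [7] u=0 | in [-3,3] | out [-1,3] | prev [3,3] | push {}
  [8] u=1 | in [-3,3] | out [-3,3] | prev [2,3] | push {5}
  [9] u=3 | in [-3,3] | out [-2,3] | ==
  [10] u=4 | in [-3,3] | out [-3,3] | ==
  [11] u=5 | in [-3,3] | out [-3,3] | ==

Converged values:
  [0] [-1,3]
  [1] [-3,3]
  [2] [2,3]
  [3] [-2,3]
  [4] [-3,3]
  [5] [-3,3]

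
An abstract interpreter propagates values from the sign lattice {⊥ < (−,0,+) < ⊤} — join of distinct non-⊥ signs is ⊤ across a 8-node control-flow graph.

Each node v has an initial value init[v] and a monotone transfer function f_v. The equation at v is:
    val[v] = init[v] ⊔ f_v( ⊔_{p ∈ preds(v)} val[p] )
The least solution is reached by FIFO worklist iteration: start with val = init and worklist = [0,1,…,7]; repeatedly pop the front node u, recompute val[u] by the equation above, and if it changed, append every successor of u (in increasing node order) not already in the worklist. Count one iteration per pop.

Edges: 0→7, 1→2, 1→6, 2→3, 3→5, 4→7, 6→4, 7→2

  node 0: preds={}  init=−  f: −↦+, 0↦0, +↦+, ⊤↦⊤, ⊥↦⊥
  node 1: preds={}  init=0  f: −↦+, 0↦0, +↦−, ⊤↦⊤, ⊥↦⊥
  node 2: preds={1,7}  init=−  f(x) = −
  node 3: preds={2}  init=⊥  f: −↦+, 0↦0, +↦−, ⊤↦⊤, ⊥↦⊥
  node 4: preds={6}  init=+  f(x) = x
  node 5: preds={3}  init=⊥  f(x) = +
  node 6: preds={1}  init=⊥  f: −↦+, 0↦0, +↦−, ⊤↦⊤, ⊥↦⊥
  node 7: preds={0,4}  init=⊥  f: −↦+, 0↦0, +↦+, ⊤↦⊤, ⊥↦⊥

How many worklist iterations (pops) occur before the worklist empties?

11

Trace (11 dequeues):
  [1] u=0 | in ⊥ | out − | ==
  [2] u=1 | in ⊥ | out 0 | ==
  [3] u=2 | in 0 | out − | ==
  [4] u=3 | in − | out + | prev ⊥ | push {}
  [5] u=4 | in ⊥ | out + | ==
  [6] u=5 | in + | out + | prev ⊥ | push {}
  [7] u=6 | in 0 | out 0 | prev ⊥ | push {4}
  [8] u=7 | in ⊤ | out ⊤ | prev ⊥ | push {2}
  [9] u=4 | in 0 | out ⊤ | prev + | push {7}
  [10] u=2 | in ⊤ | out − | ==
  [11] u=7 | in ⊤ | out ⊤ | ==

Converged values:
  [0] −
  [1] 0
  [2] −
  [3] +
  [4] ⊤
  [5] +
  [6] 0
  [7] ⊤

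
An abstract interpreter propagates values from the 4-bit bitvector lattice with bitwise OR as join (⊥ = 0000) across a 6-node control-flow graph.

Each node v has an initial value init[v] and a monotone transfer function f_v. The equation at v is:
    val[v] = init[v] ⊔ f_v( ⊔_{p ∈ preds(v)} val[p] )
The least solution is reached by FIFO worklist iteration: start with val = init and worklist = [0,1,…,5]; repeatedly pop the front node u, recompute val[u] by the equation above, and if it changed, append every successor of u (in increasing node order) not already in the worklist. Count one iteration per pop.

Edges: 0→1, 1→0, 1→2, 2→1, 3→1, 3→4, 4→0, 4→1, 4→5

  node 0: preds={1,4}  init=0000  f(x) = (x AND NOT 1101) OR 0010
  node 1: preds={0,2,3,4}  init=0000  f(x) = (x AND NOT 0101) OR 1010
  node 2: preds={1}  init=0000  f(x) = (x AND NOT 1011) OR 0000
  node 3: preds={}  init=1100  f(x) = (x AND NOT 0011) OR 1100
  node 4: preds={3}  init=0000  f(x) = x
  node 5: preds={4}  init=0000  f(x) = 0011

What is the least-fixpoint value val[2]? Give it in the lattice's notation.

Iteration log — 8 steps:
  step 1. node 0  ⊔preds=0000  new=0010  old=0000  +wl: 
  step 2. node 1  ⊔preds=1110  new=1010  old=0000  +wl: 0
  step 3. node 2  ⊔preds=1010  new=0000  stable
  step 4. node 3  ⊔preds=0000  new=1100  stable
  step 5. node 4  ⊔preds=1100  new=1100  old=0000  +wl: 1
  step 6. node 5  ⊔preds=1100  new=0011  old=0000  +wl: 
  step 7. node 0  ⊔preds=1110  new=0010  stable
  step 8. node 1  ⊔preds=1110  new=1010  stable

Least fixpoint reached:
  node 0: 0010
  node 1: 1010
  node 2: 0000
  node 3: 1100
  node 4: 1100
  node 5: 0011

0000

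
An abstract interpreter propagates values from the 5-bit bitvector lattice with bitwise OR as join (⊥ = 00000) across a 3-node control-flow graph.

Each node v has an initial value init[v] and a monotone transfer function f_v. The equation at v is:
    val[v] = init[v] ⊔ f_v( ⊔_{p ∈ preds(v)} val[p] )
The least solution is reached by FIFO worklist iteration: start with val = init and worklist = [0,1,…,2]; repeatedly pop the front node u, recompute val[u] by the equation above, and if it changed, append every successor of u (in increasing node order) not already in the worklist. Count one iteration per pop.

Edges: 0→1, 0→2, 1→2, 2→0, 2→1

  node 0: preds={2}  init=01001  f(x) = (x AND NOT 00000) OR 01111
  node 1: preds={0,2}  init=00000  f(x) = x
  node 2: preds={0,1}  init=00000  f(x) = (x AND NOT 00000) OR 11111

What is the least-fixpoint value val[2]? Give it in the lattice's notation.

11111

Worklist (6 pops):
  #1 pop 0: in=00000 → 01111 (was 01001); enqueue []
  #2 pop 1: in=01111 → 01111 (was 00000); enqueue []
  #3 pop 2: in=01111 → 11111 (was 00000); enqueue [0,1]
  #4 pop 0: in=11111 → 11111 (was 01111); enqueue [2]
  #5 pop 1: in=11111 → 11111 (was 01111); enqueue []
  #6 pop 2: in=11111 → 11111 (no change)

Fixpoint:
  val[0] = 11111
  val[1] = 11111
  val[2] = 11111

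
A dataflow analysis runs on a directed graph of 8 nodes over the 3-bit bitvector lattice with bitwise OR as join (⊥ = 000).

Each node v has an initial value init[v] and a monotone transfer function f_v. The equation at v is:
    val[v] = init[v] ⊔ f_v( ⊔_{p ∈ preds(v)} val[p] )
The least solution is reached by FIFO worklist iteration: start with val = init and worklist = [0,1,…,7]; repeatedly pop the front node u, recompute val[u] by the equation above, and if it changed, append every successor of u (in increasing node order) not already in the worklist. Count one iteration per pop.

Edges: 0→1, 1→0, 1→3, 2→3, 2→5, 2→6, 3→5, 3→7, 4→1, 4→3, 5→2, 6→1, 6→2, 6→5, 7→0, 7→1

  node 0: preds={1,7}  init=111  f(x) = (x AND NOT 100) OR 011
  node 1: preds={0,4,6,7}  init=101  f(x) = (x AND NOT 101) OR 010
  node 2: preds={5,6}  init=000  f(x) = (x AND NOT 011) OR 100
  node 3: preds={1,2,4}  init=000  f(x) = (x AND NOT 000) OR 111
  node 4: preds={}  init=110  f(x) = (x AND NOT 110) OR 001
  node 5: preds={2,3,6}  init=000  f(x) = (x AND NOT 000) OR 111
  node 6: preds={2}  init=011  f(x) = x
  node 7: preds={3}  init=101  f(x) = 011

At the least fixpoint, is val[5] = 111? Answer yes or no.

Worklist (13 pops):
  #1 pop 0: in=101 → 111 (no change)
  #2 pop 1: in=111 → 111 (was 101); enqueue [0]
  #3 pop 2: in=011 → 100 (was 000); enqueue []
  #4 pop 3: in=111 → 111 (was 000); enqueue []
  #5 pop 4: in=000 → 111 (was 110); enqueue [1,3]
  #6 pop 5: in=111 → 111 (was 000); enqueue [2]
  #7 pop 6: in=100 → 111 (was 011); enqueue [5]
  #8 pop 7: in=111 → 111 (was 101); enqueue []
  #9 pop 0: in=111 → 111 (no change)
  #10 pop 1: in=111 → 111 (no change)
  #11 pop 3: in=111 → 111 (no change)
  #12 pop 2: in=111 → 100 (no change)
  #13 pop 5: in=111 → 111 (no change)

Fixpoint:
  val[0] = 111
  val[1] = 111
  val[2] = 100
  val[3] = 111
  val[4] = 111
  val[5] = 111
  val[6] = 111
  val[7] = 111

yes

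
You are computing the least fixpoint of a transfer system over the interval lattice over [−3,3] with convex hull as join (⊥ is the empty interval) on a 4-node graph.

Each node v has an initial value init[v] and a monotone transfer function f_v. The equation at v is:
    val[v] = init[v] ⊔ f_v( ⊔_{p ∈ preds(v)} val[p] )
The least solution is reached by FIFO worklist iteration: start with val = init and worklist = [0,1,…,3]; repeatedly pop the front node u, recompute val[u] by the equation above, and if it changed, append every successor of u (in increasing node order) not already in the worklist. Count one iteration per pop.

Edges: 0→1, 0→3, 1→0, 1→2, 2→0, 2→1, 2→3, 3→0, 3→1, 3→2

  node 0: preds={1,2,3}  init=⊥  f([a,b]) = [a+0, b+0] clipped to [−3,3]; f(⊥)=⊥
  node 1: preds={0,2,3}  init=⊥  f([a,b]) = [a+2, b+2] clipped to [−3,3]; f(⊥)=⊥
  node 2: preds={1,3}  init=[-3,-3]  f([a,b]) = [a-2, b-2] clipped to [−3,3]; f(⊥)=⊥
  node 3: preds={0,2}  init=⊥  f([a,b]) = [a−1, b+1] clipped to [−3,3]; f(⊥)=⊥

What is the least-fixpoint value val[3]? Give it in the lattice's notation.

[-3,3]

Trace (19 dequeues):
  [1] u=0 | in [-3,-3] | out [-3,-3] | prev ⊥ | push {}
  [2] u=1 | in [-3,-3] | out [-1,-1] | prev ⊥ | push {0}
  [3] u=2 | in [-1,-1] | out [-3,-3] | ==
  [4] u=3 | in [-3,-3] | out [-3,-2] | prev ⊥ | push {1,2}
  [5] u=0 | in [-3,-1] | out [-3,-1] | prev [-3,-3] | push {3}
  [6] u=1 | in [-3,-1] | out [-1,1] | prev [-1,-1] | push {0}
  [7] u=2 | in [-3,1] | out [-3,-1] | prev [-3,-3] | push {1}
  [8] u=3 | in [-3,-1] | out [-3,0] | prev [-3,-2] | push {2}
  [9] u=0 | in [-3,1] | out [-3,1] | prev [-3,-1] | push {3}
  [10] u=1 | in [-3,1] | out [-1,3] | prev [-1,1] | push {0}
  [11] u=2 | in [-3,3] | out [-3,1] | prev [-3,-1] | push {1}
  [12] u=3 | in [-3,1] | out [-3,2] | prev [-3,0] | push {2}
  [13] u=0 | in [-3,3] | out [-3,3] | prev [-3,1] | push {3}
  [14] u=1 | in [-3,3] | out [-1,3] | ==
  [15] u=2 | in [-3,3] | out [-3,1] | ==
  [16] u=3 | in [-3,3] | out [-3,3] | prev [-3,2] | push {0,1,2}
  [17] u=0 | in [-3,3] | out [-3,3] | ==
  [18] u=1 | in [-3,3] | out [-1,3] | ==
  [19] u=2 | in [-3,3] | out [-3,1] | ==

Converged values:
  [0] [-3,3]
  [1] [-1,3]
  [2] [-3,1]
  [3] [-3,3]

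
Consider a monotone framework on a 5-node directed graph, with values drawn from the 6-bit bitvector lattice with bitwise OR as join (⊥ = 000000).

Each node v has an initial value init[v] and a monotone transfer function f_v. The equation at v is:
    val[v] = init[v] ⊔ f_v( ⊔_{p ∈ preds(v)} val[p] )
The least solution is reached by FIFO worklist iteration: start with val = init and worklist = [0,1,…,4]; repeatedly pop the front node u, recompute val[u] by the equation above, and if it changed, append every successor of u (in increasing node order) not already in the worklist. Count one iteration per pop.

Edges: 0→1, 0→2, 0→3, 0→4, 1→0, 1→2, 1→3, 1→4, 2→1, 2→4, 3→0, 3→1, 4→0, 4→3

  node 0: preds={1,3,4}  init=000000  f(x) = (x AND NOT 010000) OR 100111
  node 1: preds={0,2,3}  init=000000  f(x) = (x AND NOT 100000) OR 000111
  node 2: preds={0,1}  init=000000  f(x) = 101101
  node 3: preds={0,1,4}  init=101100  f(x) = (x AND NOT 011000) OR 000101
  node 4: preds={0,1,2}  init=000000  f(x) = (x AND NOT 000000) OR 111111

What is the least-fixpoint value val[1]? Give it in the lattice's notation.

001111

Worklist (8 pops):
  #1 pop 0: in=101100 → 101111 (was 000000); enqueue []
  #2 pop 1: in=101111 → 001111 (was 000000); enqueue [0]
  #3 pop 2: in=101111 → 101101 (was 000000); enqueue [1]
  #4 pop 3: in=101111 → 101111 (was 101100); enqueue []
  #5 pop 4: in=101111 → 111111 (was 000000); enqueue [3]
  #6 pop 0: in=111111 → 101111 (no change)
  #7 pop 1: in=101111 → 001111 (no change)
  #8 pop 3: in=111111 → 101111 (no change)

Fixpoint:
  val[0] = 101111
  val[1] = 001111
  val[2] = 101101
  val[3] = 101111
  val[4] = 111111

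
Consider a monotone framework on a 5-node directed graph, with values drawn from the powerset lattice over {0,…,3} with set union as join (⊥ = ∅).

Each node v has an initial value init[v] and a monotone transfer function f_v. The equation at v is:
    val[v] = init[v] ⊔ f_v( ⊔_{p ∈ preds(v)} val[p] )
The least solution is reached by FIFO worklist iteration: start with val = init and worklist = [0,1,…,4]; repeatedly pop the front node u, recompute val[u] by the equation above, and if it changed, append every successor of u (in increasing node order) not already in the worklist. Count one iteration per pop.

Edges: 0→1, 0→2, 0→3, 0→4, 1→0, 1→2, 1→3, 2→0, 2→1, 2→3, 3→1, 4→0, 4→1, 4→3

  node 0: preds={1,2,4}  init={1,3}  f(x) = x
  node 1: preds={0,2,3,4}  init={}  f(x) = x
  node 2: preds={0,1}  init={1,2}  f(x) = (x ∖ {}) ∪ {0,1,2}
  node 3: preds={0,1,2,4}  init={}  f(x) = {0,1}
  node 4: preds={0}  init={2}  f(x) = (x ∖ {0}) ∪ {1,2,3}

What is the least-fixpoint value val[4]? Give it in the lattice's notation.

{1,2,3}

Iteration log — 11 steps:
  step 1. node 0  ⊔preds={1,2}  new={1,2,3}  old={1,3}  +wl: 
  step 2. node 1  ⊔preds={1,2,3}  new={1,2,3}  old={}  +wl: 0
  step 3. node 2  ⊔preds={1,2,3}  new={0,1,2,3}  old={1,2}  +wl: 1
  step 4. node 3  ⊔preds={0,1,2,3}  new={0,1}  old={}  +wl: 
  step 5. node 4  ⊔preds={1,2,3}  new={1,2,3}  old={2}  +wl: 3
  step 6. node 0  ⊔preds={0,1,2,3}  new={0,1,2,3}  old={1,2,3}  +wl: 2,4
  step 7. node 1  ⊔preds={0,1,2,3}  new={0,1,2,3}  old={1,2,3}  +wl: 0
  step 8. node 3  ⊔preds={0,1,2,3}  new={0,1}  stable
  step 9. node 2  ⊔preds={0,1,2,3}  new={0,1,2,3}  stable
  step 10. node 4  ⊔preds={0,1,2,3}  new={1,2,3}  stable
  step 11. node 0  ⊔preds={0,1,2,3}  new={0,1,2,3}  stable

Least fixpoint reached:
  node 0: {0,1,2,3}
  node 1: {0,1,2,3}
  node 2: {0,1,2,3}
  node 3: {0,1}
  node 4: {1,2,3}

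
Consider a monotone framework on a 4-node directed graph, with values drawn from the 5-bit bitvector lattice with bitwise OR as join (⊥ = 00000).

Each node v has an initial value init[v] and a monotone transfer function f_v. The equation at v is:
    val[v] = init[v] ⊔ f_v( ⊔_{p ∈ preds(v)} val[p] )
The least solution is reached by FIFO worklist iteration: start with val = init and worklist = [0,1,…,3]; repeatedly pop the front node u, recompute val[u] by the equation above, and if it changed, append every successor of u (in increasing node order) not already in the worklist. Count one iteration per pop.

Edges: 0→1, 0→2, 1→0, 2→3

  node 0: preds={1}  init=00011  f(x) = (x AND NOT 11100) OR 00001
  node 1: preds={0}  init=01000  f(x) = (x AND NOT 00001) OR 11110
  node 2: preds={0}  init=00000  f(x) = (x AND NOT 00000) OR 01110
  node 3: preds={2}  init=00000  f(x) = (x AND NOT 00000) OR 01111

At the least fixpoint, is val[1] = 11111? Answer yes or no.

Worklist (5 pops):
  #1 pop 0: in=01000 → 00011 (no change)
  #2 pop 1: in=00011 → 11110 (was 01000); enqueue [0]
  #3 pop 2: in=00011 → 01111 (was 00000); enqueue []
  #4 pop 3: in=01111 → 01111 (was 00000); enqueue []
  #5 pop 0: in=11110 → 00011 (no change)

Fixpoint:
  val[0] = 00011
  val[1] = 11110
  val[2] = 01111
  val[3] = 01111

no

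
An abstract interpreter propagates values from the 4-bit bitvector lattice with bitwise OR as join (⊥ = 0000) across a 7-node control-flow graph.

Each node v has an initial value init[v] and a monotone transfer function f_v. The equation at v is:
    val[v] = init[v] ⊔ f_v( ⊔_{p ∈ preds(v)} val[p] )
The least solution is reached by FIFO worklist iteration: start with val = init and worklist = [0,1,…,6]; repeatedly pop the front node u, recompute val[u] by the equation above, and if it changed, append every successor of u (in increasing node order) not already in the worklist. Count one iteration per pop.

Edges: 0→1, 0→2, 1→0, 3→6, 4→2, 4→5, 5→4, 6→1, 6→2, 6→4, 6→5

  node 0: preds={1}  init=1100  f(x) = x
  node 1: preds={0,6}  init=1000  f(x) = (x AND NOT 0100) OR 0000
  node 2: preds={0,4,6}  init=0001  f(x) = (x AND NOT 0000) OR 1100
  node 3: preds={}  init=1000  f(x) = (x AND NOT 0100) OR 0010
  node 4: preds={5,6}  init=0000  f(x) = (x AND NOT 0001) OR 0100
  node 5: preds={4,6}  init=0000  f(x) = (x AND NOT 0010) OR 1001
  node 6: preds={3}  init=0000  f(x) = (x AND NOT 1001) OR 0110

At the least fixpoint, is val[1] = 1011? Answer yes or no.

no

Trace (15 dequeues):
  [1] u=0 | in 1000 | out 1100 | ==
  [2] u=1 | in 1100 | out 1000 | ==
  [3] u=2 | in 1100 | out 1101 | prev 0001 | push {}
  [4] u=3 | in 0000 | out 1010 | prev 1000 | push {}
  [5] u=4 | in 0000 | out 0100 | prev 0000 | push {2}
  [6] u=5 | in 0100 | out 1101 | prev 0000 | push {4}
  [7] u=6 | in 1010 | out 0110 | prev 0000 | push {1,5}
  [8] u=2 | in 1110 | out 1111 | prev 1101 | push {}
  [9] u=4 | in 1111 | out 1110 | prev 0100 | push {2}
  [10] u=1 | in 1110 | out 1010 | prev 1000 | push {0}
  [11] u=5 | in 1110 | out 1101 | ==
  [12] u=2 | in 1110 | out 1111 | ==
  [13] u=0 | in 1010 | out 1110 | prev 1100 | push {1,2}
  [14] u=1 | in 1110 | out 1010 | ==
  [15] u=2 | in 1110 | out 1111 | ==

Converged values:
  [0] 1110
  [1] 1010
  [2] 1111
  [3] 1010
  [4] 1110
  [5] 1101
  [6] 0110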